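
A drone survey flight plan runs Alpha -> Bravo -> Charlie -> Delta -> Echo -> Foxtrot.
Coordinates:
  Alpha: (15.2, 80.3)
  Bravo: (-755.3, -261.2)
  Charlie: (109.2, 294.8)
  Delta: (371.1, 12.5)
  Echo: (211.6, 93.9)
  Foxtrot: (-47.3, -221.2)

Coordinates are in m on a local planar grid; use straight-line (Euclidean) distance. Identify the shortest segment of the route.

Delta–Echo

Leg distances:
Alpha→Bravo: 842.8 m
Bravo→Charlie: 1027.9 m
Charlie→Delta: 385.1 m
Delta→Echo: 179.1 m
Echo→Foxtrot: 407.8 m
The shortest leg is Delta–Echo at 179.1 m.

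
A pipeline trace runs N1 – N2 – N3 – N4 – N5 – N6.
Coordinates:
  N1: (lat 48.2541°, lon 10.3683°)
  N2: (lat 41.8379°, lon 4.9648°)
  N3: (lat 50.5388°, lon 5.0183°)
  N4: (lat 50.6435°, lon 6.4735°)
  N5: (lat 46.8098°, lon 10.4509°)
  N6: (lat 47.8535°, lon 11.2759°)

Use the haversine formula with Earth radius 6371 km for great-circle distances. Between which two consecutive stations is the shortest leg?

N3–N4

Leg distances:
N1→N2: 829.7 km
N2→N3: 967.5 km
N3→N4: 103.4 km
N4→N5: 516.4 km
N5→N6: 131.7 km
The shortest leg is N3–N4 at 103.4 km.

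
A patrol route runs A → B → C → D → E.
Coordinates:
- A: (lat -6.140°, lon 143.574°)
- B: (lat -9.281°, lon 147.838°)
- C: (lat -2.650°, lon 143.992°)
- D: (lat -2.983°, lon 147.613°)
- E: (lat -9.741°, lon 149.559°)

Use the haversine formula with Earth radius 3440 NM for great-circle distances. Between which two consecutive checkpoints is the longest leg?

Leg distances:
A→B: 316.1 NM
B→C: 459.5 NM
C→D: 218.1 NM
D→E: 422.0 NM
The longest leg is B–C at 459.5 NM.

B–C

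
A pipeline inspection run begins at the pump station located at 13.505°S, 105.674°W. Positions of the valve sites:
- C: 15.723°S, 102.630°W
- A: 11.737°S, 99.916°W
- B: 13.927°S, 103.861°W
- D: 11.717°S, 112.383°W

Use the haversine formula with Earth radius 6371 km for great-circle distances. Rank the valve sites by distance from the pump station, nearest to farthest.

Distance from the pump station at 13.505°S, 105.674°W to each:
B 13.927°S, 103.861°W: 201.4 km
C 15.723°S, 102.630°W: 410.0 km
A 11.737°S, 99.916°W: 654.9 km
D 11.717°S, 112.383°W: 754.6 km

B, C, A, D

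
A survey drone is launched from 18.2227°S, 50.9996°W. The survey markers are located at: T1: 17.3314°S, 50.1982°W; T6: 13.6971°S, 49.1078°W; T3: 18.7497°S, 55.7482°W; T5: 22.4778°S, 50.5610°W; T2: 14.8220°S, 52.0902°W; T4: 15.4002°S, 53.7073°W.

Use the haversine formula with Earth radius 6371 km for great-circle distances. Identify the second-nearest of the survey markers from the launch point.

T2

Distances from the launch point (18.2227°S, 50.9996°W):
T1: 130.5 km
T2: 395.6 km
T4: 426.1 km
T5: 475.3 km
T3: 504.2 km
T6: 542.3 km
The second-nearest is T2 at 395.6 km.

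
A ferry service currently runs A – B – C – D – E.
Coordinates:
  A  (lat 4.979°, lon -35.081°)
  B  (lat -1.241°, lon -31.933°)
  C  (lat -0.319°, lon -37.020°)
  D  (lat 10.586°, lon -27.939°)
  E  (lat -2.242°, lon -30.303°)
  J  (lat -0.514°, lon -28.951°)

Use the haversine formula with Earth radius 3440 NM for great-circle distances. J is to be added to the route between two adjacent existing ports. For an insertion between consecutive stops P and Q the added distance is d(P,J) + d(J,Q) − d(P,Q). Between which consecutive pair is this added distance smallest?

between D and E

Added distance for inserting J between each consecutive pair:
A–B: 259.7 NM
B–C: 358.5 NM
C–D: 303.7 NM
D–E: 17.9 NM
Smallest added distance is 17.9 NM, inserting between D and E.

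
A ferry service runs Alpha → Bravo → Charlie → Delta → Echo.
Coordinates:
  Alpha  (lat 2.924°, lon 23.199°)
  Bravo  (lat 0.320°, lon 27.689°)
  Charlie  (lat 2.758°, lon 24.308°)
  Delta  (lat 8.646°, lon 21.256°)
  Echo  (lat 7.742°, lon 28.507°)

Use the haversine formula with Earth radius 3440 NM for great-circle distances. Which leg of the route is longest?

Delta–Echo

Leg distances:
Alpha→Bravo: 311.5 NM
Bravo→Charlie: 250.2 NM
Charlie→Delta: 397.7 NM
Delta→Echo: 434.3 NM
The longest leg is Delta–Echo at 434.3 NM.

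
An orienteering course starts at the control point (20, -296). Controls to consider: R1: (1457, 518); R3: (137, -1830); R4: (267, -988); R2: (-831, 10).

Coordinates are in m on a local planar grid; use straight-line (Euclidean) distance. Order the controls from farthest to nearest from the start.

R1, R3, R2, R4

Computing each straight-line distance from (20, -296):
R1 (1457, 518): 1651.5 m
R3 (137, -1830): 1538.5 m
R2 (-831, 10): 904.3 m
R4 (267, -988): 734.8 m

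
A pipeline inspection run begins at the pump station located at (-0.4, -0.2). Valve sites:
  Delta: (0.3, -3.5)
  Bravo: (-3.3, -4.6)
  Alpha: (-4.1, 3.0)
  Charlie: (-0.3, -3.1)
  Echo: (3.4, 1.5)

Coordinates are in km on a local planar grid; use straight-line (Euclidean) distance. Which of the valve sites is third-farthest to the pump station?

Distance to each, sorted:
Bravo: 5.3 km
Alpha: 4.9 km
Echo: 4.2 km
Delta: 3.4 km
Charlie: 2.9 km
The third-farthest is Echo at 4.2 km.

Echo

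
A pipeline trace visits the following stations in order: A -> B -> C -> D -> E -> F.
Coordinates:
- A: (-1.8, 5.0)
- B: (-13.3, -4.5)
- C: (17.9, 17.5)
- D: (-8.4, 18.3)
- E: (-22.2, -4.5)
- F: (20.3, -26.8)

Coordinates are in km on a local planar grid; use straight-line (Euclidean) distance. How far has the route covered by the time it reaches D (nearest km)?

79 km

Leg distances:
A→B: 14.9 km  (cumulative 14.9 km)
B→C: 38.2 km  (cumulative 53.1 km)
C→D: 26.3 km  (cumulative 79.4 km)
Cumulative distance at D ≈ 79 km.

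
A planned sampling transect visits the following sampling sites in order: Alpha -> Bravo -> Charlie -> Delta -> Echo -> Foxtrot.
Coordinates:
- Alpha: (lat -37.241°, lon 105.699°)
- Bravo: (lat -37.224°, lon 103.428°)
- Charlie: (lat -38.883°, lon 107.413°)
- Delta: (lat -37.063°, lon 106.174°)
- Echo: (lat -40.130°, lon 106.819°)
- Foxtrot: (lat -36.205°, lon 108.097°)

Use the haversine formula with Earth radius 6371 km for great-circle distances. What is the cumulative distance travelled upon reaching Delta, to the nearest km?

825 km

Leg distances:
Alpha→Bravo: 201.1 km  (cumulative 201.1 km)
Bravo→Charlie: 394.6 km  (cumulative 595.7 km)
Charlie→Delta: 229.7 km  (cumulative 825.4 km)
Cumulative distance at Delta ≈ 825 km.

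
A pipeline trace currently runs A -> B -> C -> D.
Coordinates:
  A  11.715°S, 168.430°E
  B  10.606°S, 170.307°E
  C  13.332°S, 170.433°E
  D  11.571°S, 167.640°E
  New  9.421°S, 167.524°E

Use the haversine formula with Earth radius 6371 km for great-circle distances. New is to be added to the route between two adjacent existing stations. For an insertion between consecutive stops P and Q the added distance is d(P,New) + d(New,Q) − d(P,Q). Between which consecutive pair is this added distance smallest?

between A and B

Added distance for inserting New between each consecutive pair:
A–B: 366.6 km
B–C: 566.8 km
C–D: 416.6 km
Smallest added distance is 366.6 km, inserting between A and B.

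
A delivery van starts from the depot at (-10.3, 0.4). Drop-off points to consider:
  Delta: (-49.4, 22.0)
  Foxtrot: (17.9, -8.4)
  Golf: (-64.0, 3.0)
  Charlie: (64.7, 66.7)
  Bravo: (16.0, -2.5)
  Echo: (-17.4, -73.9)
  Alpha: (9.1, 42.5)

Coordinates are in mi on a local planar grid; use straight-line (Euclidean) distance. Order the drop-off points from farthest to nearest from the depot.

Charlie, Echo, Golf, Alpha, Delta, Foxtrot, Bravo

Computing each straight-line distance from (-10.3, 0.4):
Charlie (64.7, 66.7): 100.1 mi
Echo (-17.4, -73.9): 74.6 mi
Golf (-64.0, 3.0): 53.8 mi
Alpha (9.1, 42.5): 46.4 mi
Delta (-49.4, 22.0): 44.7 mi
Foxtrot (17.9, -8.4): 29.5 mi
Bravo (16.0, -2.5): 26.5 mi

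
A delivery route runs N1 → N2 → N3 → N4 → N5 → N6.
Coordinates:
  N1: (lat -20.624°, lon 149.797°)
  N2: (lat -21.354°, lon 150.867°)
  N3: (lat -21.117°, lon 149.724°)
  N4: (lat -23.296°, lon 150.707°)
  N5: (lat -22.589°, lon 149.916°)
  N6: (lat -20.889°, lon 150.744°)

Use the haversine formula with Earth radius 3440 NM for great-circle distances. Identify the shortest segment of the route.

Leg distances:
N1→N2: 74.3 NM
N2→N3: 65.5 NM
N3→N4: 141.8 NM
N4→N5: 60.9 NM
N5→N6: 112.0 NM
The shortest leg is N4–N5 at 60.9 NM.

N4–N5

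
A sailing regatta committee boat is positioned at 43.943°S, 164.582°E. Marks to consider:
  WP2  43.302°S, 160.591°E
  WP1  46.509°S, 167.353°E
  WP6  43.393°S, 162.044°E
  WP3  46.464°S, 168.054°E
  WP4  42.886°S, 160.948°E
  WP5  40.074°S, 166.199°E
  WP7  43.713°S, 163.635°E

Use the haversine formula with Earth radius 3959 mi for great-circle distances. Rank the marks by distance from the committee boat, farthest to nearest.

Computing each great-circle distance from 43.943°S, 164.582°E:
WP5 40.074°S, 166.199°E: 279.9 mi
WP3 46.464°S, 168.054°E: 242.7 mi
WP1 46.509°S, 167.353°E: 222.7 mi
WP2 43.302°S, 160.591°E: 204.5 mi
WP4 42.886°S, 160.948°E: 196.5 mi
WP6 43.393°S, 162.044°E: 132.4 mi
WP7 43.713°S, 163.635°E: 49.8 mi

WP5, WP3, WP1, WP2, WP4, WP6, WP7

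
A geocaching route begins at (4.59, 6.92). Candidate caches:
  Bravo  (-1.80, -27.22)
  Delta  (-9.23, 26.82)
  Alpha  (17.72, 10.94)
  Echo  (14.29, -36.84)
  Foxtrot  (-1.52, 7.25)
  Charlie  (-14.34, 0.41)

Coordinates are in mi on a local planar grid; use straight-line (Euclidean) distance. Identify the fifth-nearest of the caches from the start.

Bravo

Distances from the start ((4.59, 6.92)):
Foxtrot: 6.1 mi
Alpha: 13.7 mi
Charlie: 20.0 mi
Delta: 24.2 mi
Bravo: 34.7 mi
Echo: 44.8 mi
The fifth-nearest is Bravo at 34.7 mi.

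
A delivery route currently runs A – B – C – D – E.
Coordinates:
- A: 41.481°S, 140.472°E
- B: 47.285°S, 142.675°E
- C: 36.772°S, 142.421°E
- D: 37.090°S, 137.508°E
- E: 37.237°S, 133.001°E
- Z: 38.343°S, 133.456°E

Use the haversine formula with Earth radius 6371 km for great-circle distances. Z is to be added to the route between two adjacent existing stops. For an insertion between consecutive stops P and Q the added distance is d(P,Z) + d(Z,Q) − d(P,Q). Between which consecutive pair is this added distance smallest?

Added distance for inserting Z between each consecutive pair:
A–B: 1268.5 km
B–C: 884.6 km
C–D: 753.5 km
D–E: 112.3 km
Smallest added distance is 112.3 km, inserting between D and E.

between D and E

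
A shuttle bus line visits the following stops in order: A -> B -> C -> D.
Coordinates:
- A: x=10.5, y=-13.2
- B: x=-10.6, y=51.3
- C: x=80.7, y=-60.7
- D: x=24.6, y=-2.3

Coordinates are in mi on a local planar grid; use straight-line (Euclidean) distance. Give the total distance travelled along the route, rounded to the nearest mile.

293 mi

Leg distances:
A→B: 67.9 mi  (cumulative 67.9 mi)
B→C: 144.5 mi  (cumulative 212.4 mi)
C→D: 81.0 mi  (cumulative 293.3 mi)
Total route length ≈ 293 mi.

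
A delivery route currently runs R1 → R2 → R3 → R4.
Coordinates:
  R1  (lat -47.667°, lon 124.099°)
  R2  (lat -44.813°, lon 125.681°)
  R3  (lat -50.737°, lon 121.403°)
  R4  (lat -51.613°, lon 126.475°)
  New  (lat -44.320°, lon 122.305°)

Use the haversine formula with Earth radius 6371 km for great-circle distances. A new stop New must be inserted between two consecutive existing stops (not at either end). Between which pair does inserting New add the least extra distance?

Added distance for inserting New between each consecutive pair:
R1–R2: 330.2 km
R2–R3: 257.8 km
R3–R4: 1218.0 km
Smallest added distance is 257.8 km, inserting between R2 and R3.

between R2 and R3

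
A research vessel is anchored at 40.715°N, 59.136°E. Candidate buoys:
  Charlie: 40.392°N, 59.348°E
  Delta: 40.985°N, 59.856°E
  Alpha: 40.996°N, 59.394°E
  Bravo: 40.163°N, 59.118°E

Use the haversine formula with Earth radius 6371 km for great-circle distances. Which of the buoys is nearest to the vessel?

Distances from the vessel (40.715°N, 59.136°E):
Alpha: 38.0 km
Charlie: 40.1 km
Bravo: 61.4 km
Delta: 67.6 km
The nearest is Alpha at 38.0 km.

Alpha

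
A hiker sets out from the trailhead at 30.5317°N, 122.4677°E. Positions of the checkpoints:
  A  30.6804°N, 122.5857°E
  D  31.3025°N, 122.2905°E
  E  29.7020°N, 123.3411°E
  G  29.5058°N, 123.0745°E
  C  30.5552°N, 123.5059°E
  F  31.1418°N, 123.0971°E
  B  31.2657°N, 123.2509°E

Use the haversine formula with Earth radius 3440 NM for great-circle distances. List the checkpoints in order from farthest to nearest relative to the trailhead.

G, E, B, C, F, D, A

Distance from the trailhead at 30.5317°N, 122.4677°E to each:
G 29.5058°N, 123.0745°E: 69.2 NM
E 29.7020°N, 123.3411°E: 67.4 NM
B 31.2657°N, 123.2509°E: 59.8 NM
C 30.5552°N, 123.5059°E: 53.7 NM
F 31.1418°N, 123.0971°E: 48.9 NM
D 31.3025°N, 122.2905°E: 47.2 NM
A 30.6804°N, 122.5857°E: 10.8 NM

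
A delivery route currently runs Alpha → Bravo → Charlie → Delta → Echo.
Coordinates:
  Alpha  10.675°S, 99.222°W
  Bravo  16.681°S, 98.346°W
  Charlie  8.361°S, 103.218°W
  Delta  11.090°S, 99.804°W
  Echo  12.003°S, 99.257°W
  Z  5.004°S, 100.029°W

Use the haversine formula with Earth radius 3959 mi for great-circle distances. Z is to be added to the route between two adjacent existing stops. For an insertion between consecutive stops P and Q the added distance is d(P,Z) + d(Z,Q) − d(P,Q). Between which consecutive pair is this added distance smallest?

between Charlie and Delta

Added distance for inserting Z between each consecutive pair:
Alpha–Bravo: 791.4 mi
Bravo–Charlie: 471.7 mi
Charlie–Delta: 440.4 mi
Delta–Echo: 834.1 mi
Smallest added distance is 440.4 mi, inserting between Charlie and Delta.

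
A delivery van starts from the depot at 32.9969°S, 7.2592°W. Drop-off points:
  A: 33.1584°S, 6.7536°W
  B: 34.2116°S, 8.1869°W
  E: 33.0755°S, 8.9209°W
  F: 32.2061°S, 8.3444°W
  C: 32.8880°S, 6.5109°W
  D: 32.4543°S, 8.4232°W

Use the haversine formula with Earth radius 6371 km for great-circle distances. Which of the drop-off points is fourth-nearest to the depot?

Distance to each, sorted:
A: 50.4 km
C: 70.9 km
D: 124.5 km
F: 134.4 km
E: 155.1 km
B: 160.1 km
The fourth-nearest is F at 134.4 km.

F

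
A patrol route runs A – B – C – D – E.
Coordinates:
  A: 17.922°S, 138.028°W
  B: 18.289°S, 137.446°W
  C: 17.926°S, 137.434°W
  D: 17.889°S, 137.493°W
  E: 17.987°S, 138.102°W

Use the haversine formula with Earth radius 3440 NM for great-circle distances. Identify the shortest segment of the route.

Leg distances:
A→B: 39.9 NM
B→C: 21.8 NM
C→D: 4.0 NM
D→E: 35.3 NM
The shortest leg is C–D at 4.0 NM.

C–D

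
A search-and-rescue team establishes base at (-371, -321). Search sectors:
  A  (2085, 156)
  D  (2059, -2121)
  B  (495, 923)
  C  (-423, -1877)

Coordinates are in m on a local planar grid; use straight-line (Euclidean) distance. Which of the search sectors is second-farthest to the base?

A

Distance to each, sorted:
D: 3024.1 m
A: 2501.9 m
C: 1556.9 m
B: 1515.7 m
The second-farthest is A at 2501.9 m.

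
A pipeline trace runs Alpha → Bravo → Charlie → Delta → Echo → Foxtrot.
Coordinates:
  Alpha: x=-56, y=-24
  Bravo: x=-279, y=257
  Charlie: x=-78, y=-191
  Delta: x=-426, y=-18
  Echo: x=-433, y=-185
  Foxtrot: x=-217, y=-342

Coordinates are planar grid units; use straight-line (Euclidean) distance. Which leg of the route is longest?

Bravo–Charlie

Leg distances:
Alpha→Bravo: 358.7
Bravo→Charlie: 491.0
Charlie→Delta: 388.6
Delta→Echo: 167.1
Echo→Foxtrot: 267.0
The longest leg is Bravo–Charlie at 491.0.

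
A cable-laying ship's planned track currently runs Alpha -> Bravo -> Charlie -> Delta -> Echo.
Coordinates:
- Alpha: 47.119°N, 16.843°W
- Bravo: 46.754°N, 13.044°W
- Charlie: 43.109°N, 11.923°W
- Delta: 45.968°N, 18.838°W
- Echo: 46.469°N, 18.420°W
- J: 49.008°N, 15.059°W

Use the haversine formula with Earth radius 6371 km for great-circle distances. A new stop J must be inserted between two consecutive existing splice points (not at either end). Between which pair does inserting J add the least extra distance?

between Alpha and Bravo

Added distance for inserting J between each consecutive pair:
Alpha–Bravo: 249.3 km
Bravo–Charlie: 576.4 km
Charlie–Delta: 507.1 km
Delta–Echo: 754.9 km
Smallest added distance is 249.3 km, inserting between Alpha and Bravo.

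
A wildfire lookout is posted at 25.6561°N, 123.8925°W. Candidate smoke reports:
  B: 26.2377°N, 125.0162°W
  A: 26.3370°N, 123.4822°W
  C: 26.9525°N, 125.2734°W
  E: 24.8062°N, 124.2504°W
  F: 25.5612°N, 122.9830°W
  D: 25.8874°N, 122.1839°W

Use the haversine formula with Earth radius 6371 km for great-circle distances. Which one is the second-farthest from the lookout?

Distances from the lookout (25.6561°N, 123.8925°W):
C: 199.3 km
D: 173.0 km
B: 129.6 km
E: 101.1 km
F: 91.8 km
A: 86.1 km
The second-farthest is D at 173.0 km.

D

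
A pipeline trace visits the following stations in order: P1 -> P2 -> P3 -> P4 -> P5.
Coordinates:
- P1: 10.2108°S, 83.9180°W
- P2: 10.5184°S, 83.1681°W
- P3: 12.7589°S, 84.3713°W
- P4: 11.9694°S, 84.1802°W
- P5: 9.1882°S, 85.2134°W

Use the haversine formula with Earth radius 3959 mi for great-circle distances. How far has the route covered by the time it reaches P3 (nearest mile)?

Leg distances:
P1→P2: 55.2 mi  (cumulative 55.2 mi)
P2→P3: 174.9 mi  (cumulative 230.1 mi)
Cumulative distance at P3 ≈ 230 mi.

230 mi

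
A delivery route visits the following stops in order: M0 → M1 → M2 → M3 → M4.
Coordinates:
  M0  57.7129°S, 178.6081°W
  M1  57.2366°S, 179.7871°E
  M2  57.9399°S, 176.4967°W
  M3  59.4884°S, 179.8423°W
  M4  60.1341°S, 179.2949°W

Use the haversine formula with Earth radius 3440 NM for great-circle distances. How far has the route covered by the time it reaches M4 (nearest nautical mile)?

Leg distances:
M0→M1: 59.2 NM  (cumulative 59.2 NM)
M1→M2: 126.8 NM  (cumulative 186.0 NM)
M2→M3: 139.7 NM  (cumulative 325.7 NM)
M3→M4: 42.1 NM  (cumulative 367.8 NM)
Cumulative distance at M4 ≈ 368 NM.

368 NM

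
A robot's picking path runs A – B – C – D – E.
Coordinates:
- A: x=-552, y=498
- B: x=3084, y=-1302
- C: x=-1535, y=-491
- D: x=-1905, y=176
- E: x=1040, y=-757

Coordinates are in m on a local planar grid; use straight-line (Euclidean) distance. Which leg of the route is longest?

B–C

Leg distances:
A→B: 4057.2 m
B→C: 4689.7 m
C→D: 762.8 m
D→E: 3089.3 m
The longest leg is B–C at 4689.7 m.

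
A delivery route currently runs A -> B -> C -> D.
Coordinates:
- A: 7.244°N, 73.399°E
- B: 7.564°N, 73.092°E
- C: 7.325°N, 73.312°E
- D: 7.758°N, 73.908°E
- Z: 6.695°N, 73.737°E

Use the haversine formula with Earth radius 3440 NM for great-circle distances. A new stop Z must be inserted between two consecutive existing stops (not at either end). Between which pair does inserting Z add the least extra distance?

Added distance for inserting Z between each consecutive pair:
A–B: 76.9 NM
B–C: 90.9 NM
C–D: 66.2 NM
Smallest added distance is 66.2 NM, inserting between C and D.

between C and D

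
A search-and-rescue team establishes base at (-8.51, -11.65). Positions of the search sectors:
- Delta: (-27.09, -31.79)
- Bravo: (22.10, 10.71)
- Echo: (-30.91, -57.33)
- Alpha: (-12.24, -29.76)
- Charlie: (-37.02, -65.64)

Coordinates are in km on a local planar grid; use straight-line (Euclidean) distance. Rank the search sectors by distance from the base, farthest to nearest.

Charlie, Echo, Bravo, Delta, Alpha

Computing each straight-line distance from (-8.51, -11.65):
Charlie (-37.02, -65.64): 61.1 km
Echo (-30.91, -57.33): 50.9 km
Bravo (22.10, 10.71): 37.9 km
Delta (-27.09, -31.79): 27.4 km
Alpha (-12.24, -29.76): 18.5 km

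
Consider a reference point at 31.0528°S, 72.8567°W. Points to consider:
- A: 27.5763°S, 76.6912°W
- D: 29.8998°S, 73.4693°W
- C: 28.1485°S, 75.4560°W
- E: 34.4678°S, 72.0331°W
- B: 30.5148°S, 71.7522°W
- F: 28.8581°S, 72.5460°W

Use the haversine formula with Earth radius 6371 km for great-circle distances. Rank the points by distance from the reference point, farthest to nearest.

A, C, E, F, D, B

Distance from the reference point at 31.0528°S, 72.8567°W to each:
A 27.5763°S, 76.6912°W: 536.2 km
C 28.1485°S, 75.4560°W: 409.2 km
E 34.4678°S, 72.0331°W: 387.5 km
F 28.8581°S, 72.5460°W: 245.9 km
D 29.8998°S, 73.4693°W: 141.0 km
B 30.5148°S, 71.7522°W: 121.3 km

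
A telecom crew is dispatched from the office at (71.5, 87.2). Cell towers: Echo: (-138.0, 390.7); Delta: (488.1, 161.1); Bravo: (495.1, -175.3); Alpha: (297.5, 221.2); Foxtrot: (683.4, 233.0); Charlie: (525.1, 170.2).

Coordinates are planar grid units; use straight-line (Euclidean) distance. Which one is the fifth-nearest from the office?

Distance to each, sorted:
Alpha: 262.7
Echo: 368.8
Delta: 423.1
Charlie: 461.1
Bravo: 498.3
Foxtrot: 629.0
The fifth-nearest is Bravo at 498.3.

Bravo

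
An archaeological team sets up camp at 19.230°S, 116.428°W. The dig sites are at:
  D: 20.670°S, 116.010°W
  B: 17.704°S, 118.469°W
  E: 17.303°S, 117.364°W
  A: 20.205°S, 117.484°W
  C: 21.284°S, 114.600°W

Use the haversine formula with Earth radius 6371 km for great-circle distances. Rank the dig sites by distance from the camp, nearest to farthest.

Computing each great-circle distance from 19.230°S, 116.428°W:
A 20.205°S, 117.484°W: 154.8 km
D 20.670°S, 116.010°W: 166.0 km
E 17.303°S, 117.364°W: 236.0 km
B 17.704°S, 118.469°W: 274.1 km
C 21.284°S, 114.600°W: 297.5 km

A, D, E, B, C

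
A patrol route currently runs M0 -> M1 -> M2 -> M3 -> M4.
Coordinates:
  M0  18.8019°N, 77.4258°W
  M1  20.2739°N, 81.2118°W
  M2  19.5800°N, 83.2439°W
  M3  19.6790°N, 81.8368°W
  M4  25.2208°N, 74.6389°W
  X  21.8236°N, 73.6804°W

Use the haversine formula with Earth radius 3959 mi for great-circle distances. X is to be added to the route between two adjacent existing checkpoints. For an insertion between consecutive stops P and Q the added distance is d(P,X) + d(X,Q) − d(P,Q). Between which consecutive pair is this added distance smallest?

Added distance for inserting X between each consecutive pair:
M0–M1: 550.7 mi
M1–M2: 994.0 mi
M2–M3: 1092.7 mi
M3–M4: 191.8 mi
Smallest added distance is 191.8 mi, inserting between M3 and M4.

between M3 and M4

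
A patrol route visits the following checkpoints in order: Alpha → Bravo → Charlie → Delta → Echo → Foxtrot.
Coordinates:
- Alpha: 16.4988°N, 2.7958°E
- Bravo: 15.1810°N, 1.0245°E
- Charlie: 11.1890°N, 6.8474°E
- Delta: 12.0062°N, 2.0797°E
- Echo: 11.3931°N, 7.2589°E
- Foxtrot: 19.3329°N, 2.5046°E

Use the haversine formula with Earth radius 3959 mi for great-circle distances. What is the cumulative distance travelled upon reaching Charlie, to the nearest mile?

628 mi

Leg distances:
Alpha→Bravo: 148.8 mi  (cumulative 148.8 mi)
Bravo→Charlie: 479.0 mi  (cumulative 627.9 mi)
Cumulative distance at Charlie ≈ 628 mi.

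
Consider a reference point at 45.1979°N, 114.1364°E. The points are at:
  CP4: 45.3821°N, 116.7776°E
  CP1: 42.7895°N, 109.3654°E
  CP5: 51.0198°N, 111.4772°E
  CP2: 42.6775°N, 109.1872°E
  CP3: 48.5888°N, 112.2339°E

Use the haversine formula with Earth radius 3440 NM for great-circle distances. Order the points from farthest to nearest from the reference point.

CP5, CP2, CP1, CP3, CP4

Distances from the reference point:
CP5 51.0198°N, 111.4772°E: 365.4 NM
CP2 42.6775°N, 109.1872°E: 262.0 NM
CP1 42.7895°N, 109.3654°E: 251.7 NM
CP3 48.5888°N, 112.2339°E: 218.0 NM
CP4 45.3821°N, 116.7776°E: 112.1 NM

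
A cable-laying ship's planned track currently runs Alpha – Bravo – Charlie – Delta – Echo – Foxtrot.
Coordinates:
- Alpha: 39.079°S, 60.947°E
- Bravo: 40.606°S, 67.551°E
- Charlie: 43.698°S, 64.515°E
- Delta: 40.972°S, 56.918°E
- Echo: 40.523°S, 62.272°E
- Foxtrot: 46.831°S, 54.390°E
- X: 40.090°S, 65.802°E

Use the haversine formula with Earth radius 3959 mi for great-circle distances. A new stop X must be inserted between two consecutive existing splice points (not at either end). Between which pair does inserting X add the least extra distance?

Added distance for inserting X between each consecutive pair:
Alpha–Bravo: 0.7 mi
Bravo–Charlie: 92.5 mi
Charlie–Delta: 297.1 mi
Delta–Echo: 376.8 mi
Echo–Foxtrot: 338.1 mi
Smallest added distance is 0.7 mi, inserting between Alpha and Bravo.

between Alpha and Bravo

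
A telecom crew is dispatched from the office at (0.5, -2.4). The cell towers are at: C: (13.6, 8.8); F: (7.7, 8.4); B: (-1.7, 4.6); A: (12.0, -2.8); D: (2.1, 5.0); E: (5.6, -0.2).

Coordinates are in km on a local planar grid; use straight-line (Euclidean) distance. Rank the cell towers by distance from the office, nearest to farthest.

Distance from the office at (0.5, -2.4) to each:
E (5.6, -0.2): 5.6 km
B (-1.7, 4.6): 7.3 km
D (2.1, 5.0): 7.6 km
A (12.0, -2.8): 11.5 km
F (7.7, 8.4): 13.0 km
C (13.6, 8.8): 17.2 km

E, B, D, A, F, C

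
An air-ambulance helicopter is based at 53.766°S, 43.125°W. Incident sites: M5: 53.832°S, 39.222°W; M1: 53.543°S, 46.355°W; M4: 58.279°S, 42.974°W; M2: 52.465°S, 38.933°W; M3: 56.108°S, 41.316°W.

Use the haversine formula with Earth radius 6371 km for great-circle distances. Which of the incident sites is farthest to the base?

Distances from the base (53.766°S, 43.125°W):
M4: 501.9 km
M2: 314.9 km
M3: 284.9 km
M5: 256.4 km
M1: 214.3 km
The farthest is M4 at 501.9 km.

M4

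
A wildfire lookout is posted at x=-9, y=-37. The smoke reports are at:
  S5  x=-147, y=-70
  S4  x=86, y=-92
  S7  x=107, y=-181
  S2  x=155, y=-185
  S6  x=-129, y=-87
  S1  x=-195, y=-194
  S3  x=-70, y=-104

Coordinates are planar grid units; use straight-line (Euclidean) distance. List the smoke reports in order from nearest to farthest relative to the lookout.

S3, S4, S6, S5, S7, S2, S1

Distance from the lookout at x=-9, y=-37 to each:
S3 x=-70, y=-104: 90.6
S4 x=86, y=-92: 109.8
S6 x=-129, y=-87: 130.0
S5 x=-147, y=-70: 141.9
S7 x=107, y=-181: 184.9
S2 x=155, y=-185: 220.9
S1 x=-195, y=-194: 243.4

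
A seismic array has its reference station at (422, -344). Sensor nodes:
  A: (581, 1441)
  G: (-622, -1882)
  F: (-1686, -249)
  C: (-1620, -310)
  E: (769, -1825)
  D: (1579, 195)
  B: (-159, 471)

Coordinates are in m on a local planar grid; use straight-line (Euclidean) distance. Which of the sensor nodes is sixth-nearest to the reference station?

Distances from the reference station ((422, -344)):
B: 1000.9 m
D: 1276.4 m
E: 1521.1 m
A: 1792.1 m
G: 1858.9 m
C: 2042.3 m
F: 2110.1 m
The sixth-nearest is C at 2042.3 m.

C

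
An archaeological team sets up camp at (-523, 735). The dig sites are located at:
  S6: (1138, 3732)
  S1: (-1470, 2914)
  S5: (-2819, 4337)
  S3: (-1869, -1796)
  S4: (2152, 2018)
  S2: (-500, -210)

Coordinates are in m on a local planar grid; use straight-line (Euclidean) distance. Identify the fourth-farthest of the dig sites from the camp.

S3

Distance to each, sorted:
S5: 4271.5 m
S6: 3426.5 m
S4: 2966.8 m
S3: 2866.6 m
S1: 2375.9 m
S2: 945.3 m
The fourth-farthest is S3 at 2866.6 m.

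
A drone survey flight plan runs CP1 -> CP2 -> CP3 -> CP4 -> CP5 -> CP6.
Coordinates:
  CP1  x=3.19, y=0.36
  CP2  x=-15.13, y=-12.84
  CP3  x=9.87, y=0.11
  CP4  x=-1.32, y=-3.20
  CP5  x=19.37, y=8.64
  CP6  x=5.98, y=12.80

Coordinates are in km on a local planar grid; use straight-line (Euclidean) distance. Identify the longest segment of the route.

CP2–CP3

Leg distances:
CP1→CP2: 22.6 km
CP2→CP3: 28.2 km
CP3→CP4: 11.7 km
CP4→CP5: 23.8 km
CP5→CP6: 14.0 km
The longest leg is CP2–CP3 at 28.2 km.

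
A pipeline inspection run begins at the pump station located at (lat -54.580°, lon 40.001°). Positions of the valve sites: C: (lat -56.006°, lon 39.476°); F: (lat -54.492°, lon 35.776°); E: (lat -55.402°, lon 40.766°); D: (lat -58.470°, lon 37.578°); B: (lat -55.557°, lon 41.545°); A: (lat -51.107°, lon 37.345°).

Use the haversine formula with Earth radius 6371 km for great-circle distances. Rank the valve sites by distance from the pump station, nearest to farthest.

E, B, C, F, A, D

Computing each great-circle distance from (lat -54.580°, lon 40.001°):
E (lat -55.402°, lon 40.766°): 103.6 km
B (lat -55.557°, lon 41.545°): 146.5 km
C (lat -56.006°, lon 39.476°): 162.0 km
F (lat -54.492°, lon 35.776°): 272.7 km
A (lat -51.107°, lon 37.345°): 425.3 km
D (lat -58.470°, lon 37.578°): 457.3 km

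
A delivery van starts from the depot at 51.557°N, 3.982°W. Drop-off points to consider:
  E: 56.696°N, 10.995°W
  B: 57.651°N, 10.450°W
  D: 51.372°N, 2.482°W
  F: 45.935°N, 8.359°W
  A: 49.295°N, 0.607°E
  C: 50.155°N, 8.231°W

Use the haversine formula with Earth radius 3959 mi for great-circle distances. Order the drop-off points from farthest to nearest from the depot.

B, E, F, A, C, D

Distances from the depot:
B 57.651°N, 10.450°W: 493.8 mi
E 56.696°N, 10.995°W: 454.2 mi
F 45.935°N, 8.359°W: 436.5 mi
A 49.295°N, 0.607°E: 255.3 mi
C 50.155°N, 8.231°W: 209.1 mi
D 51.372°N, 2.482°W: 65.8 mi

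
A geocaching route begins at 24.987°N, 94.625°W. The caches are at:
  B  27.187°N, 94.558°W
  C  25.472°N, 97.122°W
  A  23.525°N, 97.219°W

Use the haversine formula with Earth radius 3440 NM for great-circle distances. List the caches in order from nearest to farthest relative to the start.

B, C, A

Distances from the start:
B 27.187°N, 94.558°W: 132.1 NM
C 25.472°N, 97.122°W: 138.7 NM
A 23.525°N, 97.219°W: 166.9 NM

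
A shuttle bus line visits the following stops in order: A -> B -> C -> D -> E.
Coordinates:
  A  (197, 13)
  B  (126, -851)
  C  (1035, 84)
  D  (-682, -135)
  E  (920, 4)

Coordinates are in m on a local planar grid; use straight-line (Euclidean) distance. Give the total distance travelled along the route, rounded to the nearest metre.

Leg distances:
A→B: 866.9 m  (cumulative 866.9 m)
B→C: 1304.0 m  (cumulative 2170.9 m)
C→D: 1730.9 m  (cumulative 3901.9 m)
D→E: 1608.0 m  (cumulative 5509.9 m)
Total route length ≈ 5510 m.

5510 m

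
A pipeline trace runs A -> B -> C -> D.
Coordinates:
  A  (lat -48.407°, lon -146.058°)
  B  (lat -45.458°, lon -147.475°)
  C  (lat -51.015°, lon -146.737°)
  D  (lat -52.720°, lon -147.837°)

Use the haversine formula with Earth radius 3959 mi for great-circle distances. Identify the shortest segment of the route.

Leg distances:
A→B: 214.4 mi
B→C: 385.5 mi
C→D: 126.8 mi
The shortest leg is C–D at 126.8 mi.

C–D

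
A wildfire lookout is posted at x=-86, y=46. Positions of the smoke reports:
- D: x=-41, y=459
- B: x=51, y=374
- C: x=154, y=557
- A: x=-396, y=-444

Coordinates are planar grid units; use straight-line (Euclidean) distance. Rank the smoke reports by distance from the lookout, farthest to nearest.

A, C, D, B

Distances from the lookout:
A x=-396, y=-444: 579.8
C x=154, y=557: 564.6
D x=-41, y=459: 415.4
B x=51, y=374: 355.5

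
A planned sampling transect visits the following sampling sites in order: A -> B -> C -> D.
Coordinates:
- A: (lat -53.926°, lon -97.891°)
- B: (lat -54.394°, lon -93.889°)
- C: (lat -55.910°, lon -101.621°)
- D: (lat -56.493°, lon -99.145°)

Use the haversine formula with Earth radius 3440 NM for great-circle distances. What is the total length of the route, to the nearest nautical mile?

Leg distances:
A→B: 143.4 NM  (cumulative 143.4 NM)
B→C: 280.3 NM  (cumulative 423.7 NM)
C→D: 89.8 NM  (cumulative 513.5 NM)
Total route length ≈ 513 NM.

513 NM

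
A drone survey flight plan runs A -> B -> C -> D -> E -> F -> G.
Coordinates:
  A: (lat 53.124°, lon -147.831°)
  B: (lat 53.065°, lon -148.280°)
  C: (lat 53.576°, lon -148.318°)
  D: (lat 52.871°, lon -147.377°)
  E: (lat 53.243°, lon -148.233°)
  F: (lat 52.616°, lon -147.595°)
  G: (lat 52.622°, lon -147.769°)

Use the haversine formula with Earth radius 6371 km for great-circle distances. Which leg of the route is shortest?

F–G

Leg distances:
A→B: 30.7 km
B→C: 56.9 km
C→D: 100.3 km
D→E: 70.6 km
E→F: 81.8 km
F→G: 11.8 km
The shortest leg is F–G at 11.8 km.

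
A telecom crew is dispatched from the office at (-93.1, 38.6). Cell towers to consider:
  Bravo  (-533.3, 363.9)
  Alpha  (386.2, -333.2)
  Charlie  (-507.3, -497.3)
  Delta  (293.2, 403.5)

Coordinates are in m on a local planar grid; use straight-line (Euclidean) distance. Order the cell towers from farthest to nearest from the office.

Distances from the office:
Charlie (-507.3, -497.3): 677.3 m
Alpha (386.2, -333.2): 606.6 m
Bravo (-533.3, 363.9): 547.4 m
Delta (293.2, 403.5): 531.4 m

Charlie, Alpha, Bravo, Delta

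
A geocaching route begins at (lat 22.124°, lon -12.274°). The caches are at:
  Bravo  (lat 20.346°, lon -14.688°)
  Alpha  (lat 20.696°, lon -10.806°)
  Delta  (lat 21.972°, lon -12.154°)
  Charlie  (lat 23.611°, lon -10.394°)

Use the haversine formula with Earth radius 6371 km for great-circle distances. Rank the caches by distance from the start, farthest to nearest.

Bravo, Charlie, Alpha, Delta

Distance from the start at (lat 22.124°, lon -12.274°) to each:
Bravo (lat 20.346°, lon -14.688°): 318.9 km
Charlie (lat 23.611°, lon -10.394°): 253.8 km
Alpha (lat 20.696°, lon -10.806°): 219.8 km
Delta (lat 21.972°, lon -12.154°): 20.9 km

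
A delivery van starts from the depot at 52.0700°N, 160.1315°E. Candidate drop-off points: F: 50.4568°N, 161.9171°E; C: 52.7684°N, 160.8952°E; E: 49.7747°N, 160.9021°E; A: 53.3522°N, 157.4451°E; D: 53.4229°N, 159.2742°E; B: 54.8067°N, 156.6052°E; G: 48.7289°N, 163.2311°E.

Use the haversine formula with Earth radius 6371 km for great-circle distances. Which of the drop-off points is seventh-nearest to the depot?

Distance to each, sorted:
C: 93.3 km
D: 161.1 km
F: 218.2 km
A: 230.4 km
E: 260.9 km
B: 383.5 km
G: 431.5 km
The seventh-nearest is G at 431.5 km.

G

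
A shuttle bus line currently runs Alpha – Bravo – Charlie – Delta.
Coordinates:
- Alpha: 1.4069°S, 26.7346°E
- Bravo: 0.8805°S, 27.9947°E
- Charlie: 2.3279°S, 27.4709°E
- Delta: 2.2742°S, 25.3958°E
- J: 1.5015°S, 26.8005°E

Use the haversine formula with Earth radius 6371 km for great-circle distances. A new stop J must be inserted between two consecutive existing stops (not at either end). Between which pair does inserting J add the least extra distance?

Added distance for inserting J between each consecutive pair:
Alpha–Bravo: 10.6 km
Bravo–Charlie: 96.8 km
Charlie–Delta: 65.9 km
Smallest added distance is 10.6 km, inserting between Alpha and Bravo.

between Alpha and Bravo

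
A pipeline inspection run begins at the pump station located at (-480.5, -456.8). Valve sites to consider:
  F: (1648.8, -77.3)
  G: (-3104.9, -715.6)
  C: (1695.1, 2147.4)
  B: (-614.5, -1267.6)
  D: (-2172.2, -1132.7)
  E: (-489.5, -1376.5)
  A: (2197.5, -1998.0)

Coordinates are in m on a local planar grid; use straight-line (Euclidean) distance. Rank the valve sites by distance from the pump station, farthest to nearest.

Computing each straight-line distance from (-480.5, -456.8):
C (1695.1, 2147.4): 3393.4 m
A (2197.5, -1998.0): 3089.8 m
G (-3104.9, -715.6): 2637.1 m
F (1648.8, -77.3): 2162.9 m
D (-2172.2, -1132.7): 1821.7 m
E (-489.5, -1376.5): 919.7 m
B (-614.5, -1267.6): 821.8 m

C, A, G, F, D, E, B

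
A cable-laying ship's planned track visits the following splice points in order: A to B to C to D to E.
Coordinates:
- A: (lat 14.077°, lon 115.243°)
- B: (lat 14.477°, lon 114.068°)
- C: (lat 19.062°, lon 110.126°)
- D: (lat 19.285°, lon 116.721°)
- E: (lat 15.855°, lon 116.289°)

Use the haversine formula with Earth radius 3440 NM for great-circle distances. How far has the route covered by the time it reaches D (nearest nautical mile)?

803 NM

Leg distances:
A→B: 72.5 NM  (cumulative 72.5 NM)
B→C: 356.5 NM  (cumulative 429.0 NM)
C→D: 374.2 NM  (cumulative 803.2 NM)
Cumulative distance at D ≈ 803 NM.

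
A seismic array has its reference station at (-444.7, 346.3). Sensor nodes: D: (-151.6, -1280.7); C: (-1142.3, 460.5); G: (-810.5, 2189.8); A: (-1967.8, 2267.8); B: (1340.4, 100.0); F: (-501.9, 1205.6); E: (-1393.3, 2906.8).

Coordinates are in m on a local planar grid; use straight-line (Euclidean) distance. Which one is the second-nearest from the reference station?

F

Distance to each, sorted:
C: 706.9 m
F: 861.2 m
D: 1653.2 m
B: 1802.0 m
G: 1879.4 m
A: 2451.9 m
E: 2730.6 m
The second-nearest is F at 861.2 m.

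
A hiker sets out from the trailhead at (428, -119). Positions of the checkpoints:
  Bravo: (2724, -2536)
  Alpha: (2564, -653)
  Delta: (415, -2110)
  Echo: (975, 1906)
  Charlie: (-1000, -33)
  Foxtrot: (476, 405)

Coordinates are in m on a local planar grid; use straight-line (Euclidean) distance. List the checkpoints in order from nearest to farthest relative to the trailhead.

Foxtrot, Charlie, Delta, Echo, Alpha, Bravo

Distance from the trailhead at (428, -119) to each:
Foxtrot (476, 405): 526.2 m
Charlie (-1000, -33): 1430.6 m
Delta (415, -2110): 1991.0 m
Echo (975, 1906): 2097.6 m
Alpha (2564, -653): 2201.7 m
Bravo (2724, -2536): 3333.7 m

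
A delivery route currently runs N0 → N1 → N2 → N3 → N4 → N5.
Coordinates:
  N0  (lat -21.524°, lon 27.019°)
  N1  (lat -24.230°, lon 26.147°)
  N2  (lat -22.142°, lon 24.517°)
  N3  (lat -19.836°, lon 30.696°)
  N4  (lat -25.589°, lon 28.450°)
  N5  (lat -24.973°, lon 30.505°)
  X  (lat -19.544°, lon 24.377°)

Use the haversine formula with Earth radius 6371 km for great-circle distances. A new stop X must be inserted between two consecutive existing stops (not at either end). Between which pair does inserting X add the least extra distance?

Added distance for inserting X between each consecutive pair:
N0–N1: 590.6 km
N1–N2: 555.6 km
N2–N3: 260.8 km
N3–N4: 773.9 km
N4–N5: 1446.5 km
Smallest added distance is 260.8 km, inserting between N2 and N3.

between N2 and N3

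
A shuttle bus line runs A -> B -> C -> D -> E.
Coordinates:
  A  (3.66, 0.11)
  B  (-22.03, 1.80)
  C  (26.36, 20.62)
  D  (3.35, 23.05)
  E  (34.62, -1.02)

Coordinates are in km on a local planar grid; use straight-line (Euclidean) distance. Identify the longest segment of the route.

Leg distances:
A→B: 25.7 km
B→C: 51.9 km
C→D: 23.1 km
D→E: 39.5 km
The longest leg is B–C at 51.9 km.

B–C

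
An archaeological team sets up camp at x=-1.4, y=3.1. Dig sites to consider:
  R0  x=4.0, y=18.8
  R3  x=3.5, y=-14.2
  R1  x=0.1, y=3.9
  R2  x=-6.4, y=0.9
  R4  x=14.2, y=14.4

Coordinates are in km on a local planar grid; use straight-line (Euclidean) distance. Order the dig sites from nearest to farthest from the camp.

Distances from the camp:
R1 x=0.1, y=3.9: 1.7 km
R2 x=-6.4, y=0.9: 5.5 km
R0 x=4.0, y=18.8: 16.6 km
R3 x=3.5, y=-14.2: 18.0 km
R4 x=14.2, y=14.4: 19.3 km

R1, R2, R0, R3, R4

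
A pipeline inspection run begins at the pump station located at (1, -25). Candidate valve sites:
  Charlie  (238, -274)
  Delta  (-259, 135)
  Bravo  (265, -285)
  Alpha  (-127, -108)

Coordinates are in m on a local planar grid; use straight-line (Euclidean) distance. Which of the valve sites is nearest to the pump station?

Alpha

Distance to each, sorted:
Alpha: 152.6 m
Delta: 305.3 m
Charlie: 343.8 m
Bravo: 370.5 m
The nearest is Alpha at 152.6 m.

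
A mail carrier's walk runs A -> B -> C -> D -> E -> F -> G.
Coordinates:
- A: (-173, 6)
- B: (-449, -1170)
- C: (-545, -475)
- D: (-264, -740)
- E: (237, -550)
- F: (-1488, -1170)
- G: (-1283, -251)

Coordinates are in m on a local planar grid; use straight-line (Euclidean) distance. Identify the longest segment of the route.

Leg distances:
A→B: 1208.0 m
B→C: 701.6 m
C→D: 386.2 m
D→E: 535.8 m
E→F: 1833.0 m
F→G: 941.6 m
The longest leg is E–F at 1833.0 m.

E–F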